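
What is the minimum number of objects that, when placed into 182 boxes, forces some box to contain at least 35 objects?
n = (35 − 1)·182 + 1 = 6189

By the generalised pigeonhole principle, to guarantee some box contains ≥ r objects we need more than (r − 1) · k objects total. Threshold: n = (r − 1) · k + 1. With r = 35 and k = 182: n = 34 · 182 + 1 = 6188 + 1 = 6189. For n = 6188 = 34 · 182, we can put exactly 34 objects in every box, avoiding 35 in any single one — so 6189 is tight.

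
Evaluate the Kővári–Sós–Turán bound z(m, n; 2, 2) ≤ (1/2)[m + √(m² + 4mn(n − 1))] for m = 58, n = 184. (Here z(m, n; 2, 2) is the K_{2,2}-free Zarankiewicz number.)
z(58, 184; 2, 2) ≤ (1/2)[58 + √(58² + 4·58·184·183)] = (1/2)[58 + √7815268] = 1426.79

Kővári–Sós–Turán: let r_1, ..., r_58 be the row sums and z = Σ r_i the total number of 1s. Each pair of columns can share at most one row with both entries 1 (else a 2×2 all-ones block appears), so Σ_i C(r_i, 2) ≤ C(184, 2) = 16836. By convexity Σ_i C(r_i, 2) ≥ 58·C(z/58, 2) = z(z − 58)/(2·58), giving z² − 58z − 58·184·183 ≤ 0 and hence z ≤ (1/2)[58 + √(3364 + 4·1952976)] = (1/2)[58 + √7815268] ≈ (1/2)(58 + 2795.5801) = 1426.79.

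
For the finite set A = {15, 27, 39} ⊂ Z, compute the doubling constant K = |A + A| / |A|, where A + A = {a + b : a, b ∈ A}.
K = |A + A| / |A| = 5/3

Enumerate A + A = {a + b : a, b ∈ A}. With |A| = 3, there are |A|^2 = 9 ordered sum pairs; collecting distinct values, A + A = {30, 42, 54, 66, 78}, so |A + A| = 5. Thus K = 5/3. Here |A + A| = 2|A| − 1 = 5, the minimum possible — so K = 5/3 is minimal, which holds iff A is an arithmetic progression.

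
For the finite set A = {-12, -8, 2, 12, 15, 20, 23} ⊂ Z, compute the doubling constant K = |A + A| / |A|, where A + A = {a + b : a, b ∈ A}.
K = |A + A| / |A| = 26/7

Enumerate A + A = {a + b : a, b ∈ A}. With |A| = 7, there are |A|^2 = 49 ordered sum pairs; collecting distinct values, A + A = {-24, -20, -16, -10, -6, 0, 3, 4, 7, 8, 11, 12, 14, 15, 17, 22, 24, 25, 27, 30, 32, 35, 38, 40, 43, 46}, so |A + A| = 26. Thus K = 26/7. For comparison, the minimum possible |A + A| over all 7-element sets is 2·7 − 1 = 13 (so min K = 13/7), attained only by arithmetic progressions.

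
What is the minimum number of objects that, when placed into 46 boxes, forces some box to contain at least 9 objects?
n = (9 − 1)·46 + 1 = 369

By the generalised pigeonhole principle, to guarantee some box contains ≥ r objects we need more than (r − 1) · k objects total. Threshold: n = (r − 1) · k + 1. With r = 9 and k = 46: n = 8 · 46 + 1 = 368 + 1 = 369. For n = 368 = 8 · 46, we can put exactly 8 objects in every box, avoiding 9 in any single one — so 369 is tight.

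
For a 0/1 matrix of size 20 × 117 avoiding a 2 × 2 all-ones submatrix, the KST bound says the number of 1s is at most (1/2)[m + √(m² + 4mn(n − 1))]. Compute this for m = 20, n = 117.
z(20, 117; 2, 2) ≤ (1/2)[20 + √(20² + 4·20·117·116)] = (1/2)[20 + √1086160] = 531.095

Kővári–Sós–Turán: let r_1, ..., r_20 be the row sums and z = Σ r_i the total number of 1s. Each pair of columns can share at most one row with both entries 1 (else a 2×2 all-ones block appears), so Σ_i C(r_i, 2) ≤ C(117, 2) = 6786. By convexity Σ_i C(r_i, 2) ≥ 20·C(z/20, 2) = z(z − 20)/(2·20), giving z² − 20z − 20·117·116 ≤ 0 and hence z ≤ (1/2)[20 + √(400 + 4·271440)] = (1/2)[20 + √1086160] ≈ (1/2)(20 + 1042.19) = 531.095.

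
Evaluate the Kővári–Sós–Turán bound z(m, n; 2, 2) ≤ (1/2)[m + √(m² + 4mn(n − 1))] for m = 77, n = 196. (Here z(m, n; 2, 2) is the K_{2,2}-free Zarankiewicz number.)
z(77, 196; 2, 2) ≤ (1/2)[77 + √(77² + 4·77·196·195)] = (1/2)[77 + √11777689] = 1754.4319

Kővári–Sós–Turán: let r_1, ..., r_77 be the row sums and z = Σ r_i the total number of 1s. Each pair of columns can share at most one row with both entries 1 (else a 2×2 all-ones block appears), so Σ_i C(r_i, 2) ≤ C(196, 2) = 19110. By convexity Σ_i C(r_i, 2) ≥ 77·C(z/77, 2) = z(z − 77)/(2·77), giving z² − 77z − 77·196·195 ≤ 0 and hence z ≤ (1/2)[77 + √(5929 + 4·2942940)] = (1/2)[77 + √11777689] ≈ (1/2)(77 + 3431.8638) = 1754.4319.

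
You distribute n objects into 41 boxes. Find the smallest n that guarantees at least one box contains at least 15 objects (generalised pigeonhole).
n = (15 − 1)·41 + 1 = 575

By the generalised pigeonhole principle, to guarantee some box contains ≥ r objects we need more than (r − 1) · k objects total. Threshold: n = (r − 1) · k + 1. With r = 15 and k = 41: n = 14 · 41 + 1 = 574 + 1 = 575. For n = 574 = 14 · 41, we can put exactly 14 objects in every box, avoiding 15 in any single one — so 575 is tight.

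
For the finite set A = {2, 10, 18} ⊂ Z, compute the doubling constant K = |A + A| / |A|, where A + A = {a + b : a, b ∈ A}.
K = |A + A| / |A| = 5/3

Enumerate A + A = {a + b : a, b ∈ A}. With |A| = 3, there are |A|^2 = 9 ordered sum pairs; collecting distinct values, A + A = {4, 12, 20, 28, 36}, so |A + A| = 5. Thus K = 5/3. Here |A + A| = 2|A| − 1 = 5, the minimum possible — so K = 5/3 is minimal, which holds iff A is an arithmetic progression.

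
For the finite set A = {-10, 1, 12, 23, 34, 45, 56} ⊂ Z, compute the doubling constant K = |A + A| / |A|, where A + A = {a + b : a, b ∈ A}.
K = |A + A| / |A| = 13/7

Enumerate A + A = {a + b : a, b ∈ A}. With |A| = 7, there are |A|^2 = 49 ordered sum pairs; collecting distinct values, A + A = {-20, -9, 2, 13, 24, 35, 46, 57, 68, 79, 90, 101, 112}, so |A + A| = 13. Thus K = 13/7. Here |A + A| = 2|A| − 1 = 13, the minimum possible — so K = 13/7 is minimal, which holds iff A is an arithmetic progression.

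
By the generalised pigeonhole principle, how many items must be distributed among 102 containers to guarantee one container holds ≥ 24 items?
n = (24 − 1)·102 + 1 = 2347

By the generalised pigeonhole principle, to guarantee some box contains ≥ r objects we need more than (r − 1) · k objects total. Threshold: n = (r − 1) · k + 1. With r = 24 and k = 102: n = 23 · 102 + 1 = 2346 + 1 = 2347. For n = 2346 = 23 · 102, we can put exactly 23 objects in every box, avoiding 24 in any single one — so 2347 is tight.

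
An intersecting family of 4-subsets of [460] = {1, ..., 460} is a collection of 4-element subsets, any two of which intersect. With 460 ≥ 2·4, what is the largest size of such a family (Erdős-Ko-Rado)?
max |F| = C(459, 3) = 16011909

The Erdős-Ko-Rado theorem states: for n ≥ 2k, an intersecting family of k-subsets of an n-element set has size at most C(n − 1, k − 1), with equality for 'star' families {A ⊆ [n] : |A| = k, i ∈ A} (fix an element i). For n = 460, k = 4: C(459, 3) = 16011909.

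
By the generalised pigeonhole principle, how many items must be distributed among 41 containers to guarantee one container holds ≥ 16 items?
n = (16 − 1)·41 + 1 = 616

By the generalised pigeonhole principle, to guarantee some box contains ≥ r objects we need more than (r − 1) · k objects total. Threshold: n = (r − 1) · k + 1. With r = 16 and k = 41: n = 15 · 41 + 1 = 615 + 1 = 616. For n = 615 = 15 · 41, we can put exactly 15 objects in every box, avoiding 16 in any single one — so 616 is tight.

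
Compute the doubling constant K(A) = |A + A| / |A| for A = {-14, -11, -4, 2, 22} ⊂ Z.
K = |A + A| / |A| = 15/5 = 3

Enumerate A + A = {a + b : a, b ∈ A}. With |A| = 5, there are |A|^2 = 25 ordered sum pairs; collecting distinct values, A + A = {-28, -25, -22, -18, -15, -12, -9, -8, -2, 4, 8, 11, 18, 24, 44}, so |A + A| = 15. Thus K = 15/5 = 3. For comparison, the minimum possible |A + A| over all 5-element sets is 2·5 − 1 = 9 (so min K = 9/5), attained only by arithmetic progressions.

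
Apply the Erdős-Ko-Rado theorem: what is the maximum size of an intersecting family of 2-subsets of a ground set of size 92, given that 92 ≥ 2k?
max |F| = C(91, 1) = 91

The Erdős-Ko-Rado theorem states: for n ≥ 2k, an intersecting family of k-subsets of an n-element set has size at most C(n − 1, k − 1), with equality for 'star' families {A ⊆ [n] : |A| = k, i ∈ A} (fix an element i). For n = 92, k = 2: C(91, 1) = 91.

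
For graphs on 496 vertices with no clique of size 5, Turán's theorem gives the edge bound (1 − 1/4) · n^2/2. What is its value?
Turán density bound = (3/4) · 496^2/2 = 92256

Turán's theorem: ex(n, K_{r+1}) is achieved by the complete r-partite Turán graph T(n, r) with parts as balanced as possible, and is at most (1 − 1/r) · n^2/2. For r = 4, n = 496: the density bound is (3/4) · 246016/2 = 92256. Since 4 ∣ 496, the Turán graph T(496, 4) has parts of equal size 124, and its edge count e(T(496, 4)) = 92256 attains the density bound exactly.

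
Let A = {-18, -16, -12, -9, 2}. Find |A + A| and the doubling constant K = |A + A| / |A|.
K = |A + A| / |A| = 15/5 = 3

Enumerate A + A = {a + b : a, b ∈ A}. With |A| = 5, there are |A|^2 = 25 ordered sum pairs; collecting distinct values, A + A = {-36, -34, -32, -30, -28, -27, -25, -24, -21, -18, -16, -14, -10, -7, 4}, so |A + A| = 15. Thus K = 15/5 = 3. For comparison, the minimum possible |A + A| over all 5-element sets is 2·5 − 1 = 9 (so min K = 9/5), attained only by arithmetic progressions.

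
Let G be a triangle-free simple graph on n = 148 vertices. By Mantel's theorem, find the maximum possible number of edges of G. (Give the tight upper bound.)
ex(148, K_3) = ⌊148^2/4⌋ = 5476

Mantel (1907): a triangle-free graph on n vertices has at most ⌊n^2/4⌋ edges, with equality for the complete bipartite graph K_{⌊n/2⌋, ⌈n/2⌉}. For n = 148: ⌊148^2/4⌋ = ⌊21904/4⌋ = 5476. The extremal graph is K_{74, 74}, which has 74·74 = 5476 edges.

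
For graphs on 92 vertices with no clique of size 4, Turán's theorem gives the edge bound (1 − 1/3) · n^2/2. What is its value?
Turán density bound = (2/3) · 92^2/2 = 8464/3 ≈ 2821.3333

Turán's theorem: ex(n, K_{r+1}) is achieved by the complete r-partite Turán graph T(n, r) with parts as balanced as possible, and is at most (1 − 1/r) · n^2/2. For r = 3, n = 92: the density bound is (2/3) · 8464/2 = 8464/3 ≈ 2821.3333. The integer-valued extremum is e(T(92, 3)) = 2821, which is strictly less than the density bound 8464/3 since 3 ∤ 92 (the parts of T(92, 3) cannot all be equal).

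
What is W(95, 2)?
W(95, 2) = 95 + 1 = 96

A 2-term AP is any pair of integers, so a monochromatic 2-AP exists iff some colour is used at least twice. With 95 colours, the colouring i ↦ i on {1, ..., 95} uses each colour once, avoiding any monochromatic pair, so W(95, 2) > 95. For {1, ..., 96}, pigeonhole forces two integers of the same colour, which form a monochromatic 2-AP. Hence W(95, 2) = 96.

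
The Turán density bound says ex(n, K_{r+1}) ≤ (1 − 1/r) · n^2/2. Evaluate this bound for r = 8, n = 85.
Turán density bound = (7/8) · 85^2/2 = 50575/16 ≈ 3160.9375

Turán's theorem: ex(n, K_{r+1}) is achieved by the complete r-partite Turán graph T(n, r) with parts as balanced as possible, and is at most (1 − 1/r) · n^2/2. For r = 8, n = 85: the density bound is (7/8) · 7225/2 = 50575/16 ≈ 3160.9375. The integer-valued extremum is e(T(85, 8)) = 3160, which is strictly less than the density bound 50575/16 since 8 ∤ 85 (the parts of T(85, 8) cannot all be equal).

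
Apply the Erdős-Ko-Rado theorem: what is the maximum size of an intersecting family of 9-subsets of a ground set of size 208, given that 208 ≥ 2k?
max |F| = C(207, 8) = 72907890277275

Erdős-Ko-Rado (1961): when n ≥ 2k, max |F| = C(n−1, k−1). The bound is attained by the star {A : i ∈ A} for any fixed i ∈ [n]. Here C(208−1, 9−1) = C(207, 8) = 72907890277275.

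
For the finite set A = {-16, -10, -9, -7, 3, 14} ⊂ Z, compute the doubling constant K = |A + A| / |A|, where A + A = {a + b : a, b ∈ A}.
K = |A + A| / |A| = 21/6 = 7/2

Enumerate A + A = {a + b : a, b ∈ A}. With |A| = 6, there are |A|^2 = 36 ordered sum pairs; collecting distinct values, A + A = {-32, -26, -25, -23, -20, -19, -18, -17, -16, -14, -13, -7, -6, -4, -2, 4, 5, 6, 7, 17, 28}, so |A + A| = 21. Thus K = 21/6 = 7/2. For comparison, the minimum possible |A + A| over all 6-element sets is 2·6 − 1 = 11 (so min K = 11/6), attained only by arithmetic progressions.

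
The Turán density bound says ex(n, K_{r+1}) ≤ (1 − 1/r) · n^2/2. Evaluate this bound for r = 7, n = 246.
Turán density bound = (6/7) · 246^2/2 = 181548/7 ≈ 25935.4286

Turán's theorem: ex(n, K_{r+1}) is achieved by the complete r-partite Turán graph T(n, r) with parts as balanced as possible, and is at most (1 − 1/r) · n^2/2. For r = 7, n = 246: the density bound is (6/7) · 60516/2 = 181548/7 ≈ 25935.4286. The integer-valued extremum is e(T(246, 7)) = 25935, which is strictly less than the density bound 181548/7 since 7 ∤ 246 (the parts of T(246, 7) cannot all be equal).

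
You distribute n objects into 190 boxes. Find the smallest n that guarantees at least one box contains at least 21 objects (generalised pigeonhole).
n = (21 − 1)·190 + 1 = 3801

By the generalised pigeonhole principle, to guarantee some box contains ≥ r objects we need more than (r − 1) · k objects total. Threshold: n = (r − 1) · k + 1. With r = 21 and k = 190: n = 20 · 190 + 1 = 3800 + 1 = 3801. For n = 3800 = 20 · 190, we can put exactly 20 objects in every box, avoiding 21 in any single one — so 3801 is tight.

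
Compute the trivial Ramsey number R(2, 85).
R(2, 85) = 85

R(2, k) = k for all k ≥ 2: in a 2-colouring of K_k, either some edge is red (a red K_2) or all edges are blue (a blue K_k). And K_{84} coloured all-blue has no blue K_85, so R(2, 85) > 84. Hence R(2, 85) = 85.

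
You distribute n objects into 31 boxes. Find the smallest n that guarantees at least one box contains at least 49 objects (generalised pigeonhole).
n = (49 − 1)·31 + 1 = 1489

By the generalised pigeonhole principle, to guarantee some box contains ≥ r objects we need more than (r − 1) · k objects total. Threshold: n = (r − 1) · k + 1. With r = 49 and k = 31: n = 48 · 31 + 1 = 1488 + 1 = 1489. For n = 1488 = 48 · 31, we can put exactly 48 objects in every box, avoiding 49 in any single one — so 1489 is tight.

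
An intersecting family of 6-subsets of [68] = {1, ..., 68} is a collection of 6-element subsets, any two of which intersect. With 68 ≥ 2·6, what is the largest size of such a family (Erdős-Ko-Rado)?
max |F| = C(67, 5) = 9657648

The Erdős-Ko-Rado theorem states: for n ≥ 2k, an intersecting family of k-subsets of an n-element set has size at most C(n − 1, k − 1), with equality for 'star' families {A ⊆ [n] : |A| = k, i ∈ A} (fix an element i). For n = 68, k = 6: C(67, 5) = 9657648.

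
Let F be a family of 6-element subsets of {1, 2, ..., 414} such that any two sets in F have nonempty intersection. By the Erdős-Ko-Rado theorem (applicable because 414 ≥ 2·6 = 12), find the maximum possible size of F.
max |F| = C(413, 5) = 97727099267

The Erdős-Ko-Rado theorem states: for n ≥ 2k, an intersecting family of k-subsets of an n-element set has size at most C(n − 1, k − 1), with equality for 'star' families {A ⊆ [n] : |A| = k, i ∈ A} (fix an element i). For n = 414, k = 6: C(413, 5) = 97727099267.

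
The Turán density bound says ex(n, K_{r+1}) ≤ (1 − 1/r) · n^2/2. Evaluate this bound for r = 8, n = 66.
Turán density bound = (7/8) · 66^2/2 = 7623/4 ≈ 1905.75

Turán's theorem: ex(n, K_{r+1}) is achieved by the complete r-partite Turán graph T(n, r) with parts as balanced as possible, and is at most (1 − 1/r) · n^2/2. For r = 8, n = 66: the density bound is (7/8) · 4356/2 = 7623/4 ≈ 1905.75. The integer-valued extremum is e(T(66, 8)) = 1905, which is strictly less than the density bound 7623/4 since 8 ∤ 66 (the parts of T(66, 8) cannot all be equal).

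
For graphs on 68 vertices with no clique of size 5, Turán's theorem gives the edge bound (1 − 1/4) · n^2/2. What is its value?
Turán density bound = (3/4) · 68^2/2 = 1734

Turán's theorem: ex(n, K_{r+1}) is achieved by the complete r-partite Turán graph T(n, r) with parts as balanced as possible, and is at most (1 − 1/r) · n^2/2. For r = 4, n = 68: the density bound is (3/4) · 4624/2 = 1734. Since 4 ∣ 68, the Turán graph T(68, 4) has parts of equal size 17, and its edge count e(T(68, 4)) = 1734 attains the density bound exactly.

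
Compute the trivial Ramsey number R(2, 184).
R(2, 184) = 184

R(2, k) = k for all k ≥ 2: in a 2-colouring of K_k, either some edge is red (a red K_2) or all edges are blue (a blue K_k). And K_{183} coloured all-blue has no blue K_184, so R(2, 184) > 183. Hence R(2, 184) = 184.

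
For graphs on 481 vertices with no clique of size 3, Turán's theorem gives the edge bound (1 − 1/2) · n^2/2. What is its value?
Turán density bound = (1/2) · 481^2/2 = 231361/4 ≈ 57840.25

Turán's theorem: ex(n, K_{r+1}) is achieved by the complete r-partite Turán graph T(n, r) with parts as balanced as possible, and is at most (1 − 1/r) · n^2/2. For r = 2, n = 481: the density bound is (1/2) · 231361/2 = 231361/4 ≈ 57840.25. The integer-valued extremum is e(T(481, 2)) = 57840, which is strictly less than the density bound 231361/4 since 2 ∤ 481 (the parts of T(481, 2) cannot all be equal).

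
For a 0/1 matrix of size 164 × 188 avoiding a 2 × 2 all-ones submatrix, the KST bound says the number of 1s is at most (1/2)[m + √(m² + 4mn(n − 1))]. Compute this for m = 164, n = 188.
z(164, 188; 2, 2) ≤ (1/2)[164 + √(164² + 4·164·188·187)] = (1/2)[164 + √23089232] = 2484.5628

Kővári–Sós–Turán: let r_1, ..., r_164 be the row sums and z = Σ r_i the total number of 1s. Each pair of columns can share at most one row with both entries 1 (else a 2×2 all-ones block appears), so Σ_i C(r_i, 2) ≤ C(188, 2) = 17578. By convexity Σ_i C(r_i, 2) ≥ 164·C(z/164, 2) = z(z − 164)/(2·164), giving z² − 164z − 164·188·187 ≤ 0 and hence z ≤ (1/2)[164 + √(26896 + 4·5765584)] = (1/2)[164 + √23089232] ≈ (1/2)(164 + 4805.1256) = 2484.5628.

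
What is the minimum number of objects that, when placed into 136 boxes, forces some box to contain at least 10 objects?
n = (10 − 1)·136 + 1 = 1225

By the generalised pigeonhole principle, to guarantee some box contains ≥ r objects we need more than (r − 1) · k objects total. Threshold: n = (r − 1) · k + 1. With r = 10 and k = 136: n = 9 · 136 + 1 = 1224 + 1 = 1225. For n = 1224 = 9 · 136, we can put exactly 9 objects in every box, avoiding 10 in any single one — so 1225 is tight.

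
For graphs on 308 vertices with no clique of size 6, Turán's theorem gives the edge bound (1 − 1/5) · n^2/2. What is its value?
Turán density bound = (4/5) · 308^2/2 = 189728/5 ≈ 37945.6

Turán's theorem: ex(n, K_{r+1}) is achieved by the complete r-partite Turán graph T(n, r) with parts as balanced as possible, and is at most (1 − 1/r) · n^2/2. For r = 5, n = 308: the density bound is (4/5) · 94864/2 = 189728/5 ≈ 37945.6. The integer-valued extremum is e(T(308, 5)) = 37945, which is strictly less than the density bound 189728/5 since 5 ∤ 308 (the parts of T(308, 5) cannot all be equal).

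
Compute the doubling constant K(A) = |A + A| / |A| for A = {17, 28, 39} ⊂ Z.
K = |A + A| / |A| = 5/3

Enumerate A + A = {a + b : a, b ∈ A}. With |A| = 3, there are |A|^2 = 9 ordered sum pairs; collecting distinct values, A + A = {34, 45, 56, 67, 78}, so |A + A| = 5. Thus K = 5/3. Here |A + A| = 2|A| − 1 = 5, the minimum possible — so K = 5/3 is minimal, which holds iff A is an arithmetic progression.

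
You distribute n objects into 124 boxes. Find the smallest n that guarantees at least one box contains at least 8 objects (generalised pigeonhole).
n = (8 − 1)·124 + 1 = 869

By the generalised pigeonhole principle, to guarantee some box contains ≥ r objects we need more than (r − 1) · k objects total. Threshold: n = (r − 1) · k + 1. With r = 8 and k = 124: n = 7 · 124 + 1 = 868 + 1 = 869. For n = 868 = 7 · 124, we can put exactly 7 objects in every box, avoiding 8 in any single one — so 869 is tight.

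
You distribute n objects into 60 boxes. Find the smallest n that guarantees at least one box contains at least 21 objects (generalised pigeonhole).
n = (21 − 1)·60 + 1 = 1201

By the generalised pigeonhole principle, to guarantee some box contains ≥ r objects we need more than (r − 1) · k objects total. Threshold: n = (r − 1) · k + 1. With r = 21 and k = 60: n = 20 · 60 + 1 = 1200 + 1 = 1201. For n = 1200 = 20 · 60, we can put exactly 20 objects in every box, avoiding 21 in any single one — so 1201 is tight.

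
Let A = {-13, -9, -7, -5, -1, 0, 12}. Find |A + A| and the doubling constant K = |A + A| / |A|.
K = |A + A| / |A| = 23/7

Enumerate A + A = {a + b : a, b ∈ A}. With |A| = 7, there are |A|^2 = 49 ordered sum pairs; collecting distinct values, A + A = {-26, -22, -20, -18, -16, -14, -13, -12, -10, -9, -8, -7, -6, -5, -2, -1, 0, 3, 5, 7, 11, 12, 24}, so |A + A| = 23. Thus K = 23/7. For comparison, the minimum possible |A + A| over all 7-element sets is 2·7 − 1 = 13 (so min K = 13/7), attained only by arithmetic progressions.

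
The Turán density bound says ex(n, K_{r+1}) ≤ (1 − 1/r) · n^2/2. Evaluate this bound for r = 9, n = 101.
Turán density bound = (8/9) · 101^2/2 = 40804/9 ≈ 4533.7778

Turán's theorem: ex(n, K_{r+1}) is achieved by the complete r-partite Turán graph T(n, r) with parts as balanced as possible, and is at most (1 − 1/r) · n^2/2. For r = 9, n = 101: the density bound is (8/9) · 10201/2 = 40804/9 ≈ 4533.7778. The integer-valued extremum is e(T(101, 9)) = 4533, which is strictly less than the density bound 40804/9 since 9 ∤ 101 (the parts of T(101, 9) cannot all be equal).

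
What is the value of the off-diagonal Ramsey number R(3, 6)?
R(3, 6) = 18

Lower bound: an explicit 2-colouring of K_{17} (typically a Paley-type or other structured construction) avoids a red K_3 and a blue K_6, showing R(3, 6) > 17.
Upper bound: the simple Erdős–Szekeres recurrence only gives R(3, 6) ≤ 20; the tight bound R(3, 6) ≤ 18 requires a sharper case analysis (or computer search) of 2-colourings of K_{18}.
Hence R(3, 6) = 18.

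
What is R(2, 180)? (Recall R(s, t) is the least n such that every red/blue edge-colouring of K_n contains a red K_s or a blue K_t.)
R(2, 180) = 180

R(2, k) = k for all k ≥ 2: in a 2-colouring of K_k, either some edge is red (a red K_2) or all edges are blue (a blue K_k). And K_{179} coloured all-blue has no blue K_180, so R(2, 180) > 179. Hence R(2, 180) = 180.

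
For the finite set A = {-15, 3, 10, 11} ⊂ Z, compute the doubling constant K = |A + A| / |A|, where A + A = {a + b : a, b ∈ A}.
K = |A + A| / |A| = 10/4 = 5/2

Enumerate A + A = {a + b : a, b ∈ A}. With |A| = 4, there are |A|^2 = 16 ordered sum pairs; collecting distinct values, A + A = {-30, -12, -5, -4, 6, 13, 14, 20, 21, 22}, so |A + A| = 10. Thus K = 10/4 = 5/2. For comparison, the minimum possible |A + A| over all 4-element sets is 2·4 − 1 = 7 (so min K = 7/4), attained only by arithmetic progressions.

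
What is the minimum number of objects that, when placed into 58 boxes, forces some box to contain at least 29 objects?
n = (29 − 1)·58 + 1 = 1625

By the generalised pigeonhole principle, to guarantee some box contains ≥ r objects we need more than (r − 1) · k objects total. Threshold: n = (r − 1) · k + 1. With r = 29 and k = 58: n = 28 · 58 + 1 = 1624 + 1 = 1625. For n = 1624 = 28 · 58, we can put exactly 28 objects in every box, avoiding 29 in any single one — so 1625 is tight.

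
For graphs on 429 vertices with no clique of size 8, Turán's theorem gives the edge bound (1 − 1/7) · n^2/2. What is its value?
Turán density bound = (6/7) · 429^2/2 = 552123/7 ≈ 78874.7143

Turán's theorem: ex(n, K_{r+1}) is achieved by the complete r-partite Turán graph T(n, r) with parts as balanced as possible, and is at most (1 − 1/r) · n^2/2. For r = 7, n = 429: the density bound is (6/7) · 184041/2 = 552123/7 ≈ 78874.7143. The integer-valued extremum is e(T(429, 7)) = 78874, which is strictly less than the density bound 552123/7 since 7 ∤ 429 (the parts of T(429, 7) cannot all be equal).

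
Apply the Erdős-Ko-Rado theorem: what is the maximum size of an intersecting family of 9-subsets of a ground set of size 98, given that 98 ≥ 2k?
max |F| = C(97, 8) = 144520208820

The Erdős-Ko-Rado theorem states: for n ≥ 2k, an intersecting family of k-subsets of an n-element set has size at most C(n − 1, k − 1), with equality for 'star' families {A ⊆ [n] : |A| = k, i ∈ A} (fix an element i). For n = 98, k = 9: C(97, 8) = 144520208820.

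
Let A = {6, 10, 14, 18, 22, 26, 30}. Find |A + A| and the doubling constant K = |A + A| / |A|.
K = |A + A| / |A| = 13/7

Enumerate A + A = {a + b : a, b ∈ A}. With |A| = 7, there are |A|^2 = 49 ordered sum pairs; collecting distinct values, A + A = {12, 16, 20, 24, 28, 32, 36, 40, 44, 48, 52, 56, 60}, so |A + A| = 13. Thus K = 13/7. Here |A + A| = 2|A| − 1 = 13, the minimum possible — so K = 13/7 is minimal, which holds iff A is an arithmetic progression.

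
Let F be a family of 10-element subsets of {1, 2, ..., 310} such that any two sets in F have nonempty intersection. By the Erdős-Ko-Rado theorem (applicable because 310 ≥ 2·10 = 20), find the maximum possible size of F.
max |F| = C(309, 9) = 62920976643980686

Erdős-Ko-Rado (1961): when n ≥ 2k, max |F| = C(n−1, k−1). The bound is attained by the star {A : i ∈ A} for any fixed i ∈ [n]. Here C(310−1, 10−1) = C(309, 9) = 62920976643980686.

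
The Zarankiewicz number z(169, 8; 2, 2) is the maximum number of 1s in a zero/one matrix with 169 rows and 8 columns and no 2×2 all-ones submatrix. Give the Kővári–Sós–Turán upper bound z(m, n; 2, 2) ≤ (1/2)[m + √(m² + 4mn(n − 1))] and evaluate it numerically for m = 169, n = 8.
z(169, 8; 2, 2) ≤ (1/2)[169 + √(169² + 4·169·8·7)] = (1/2)[169 + √66417] = 213.3575

Kővári–Sós–Turán: let r_1, ..., r_169 be the row sums and z = Σ r_i the total number of 1s. Each pair of columns can share at most one row with both entries 1 (else a 2×2 all-ones block appears), so Σ_i C(r_i, 2) ≤ C(8, 2) = 28. By convexity Σ_i C(r_i, 2) ≥ 169·C(z/169, 2) = z(z − 169)/(2·169), giving z² − 169z − 169·8·7 ≤ 0 and hence z ≤ (1/2)[169 + √(28561 + 4·9464)] = (1/2)[169 + √66417] ≈ (1/2)(169 + 257.715) = 213.3575.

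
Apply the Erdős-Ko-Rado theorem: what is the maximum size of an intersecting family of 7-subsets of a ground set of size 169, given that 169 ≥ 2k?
max |F| = C(168, 6) = 28530983404

The Erdős-Ko-Rado theorem states: for n ≥ 2k, an intersecting family of k-subsets of an n-element set has size at most C(n − 1, k − 1), with equality for 'star' families {A ⊆ [n] : |A| = k, i ∈ A} (fix an element i). For n = 169, k = 7: C(168, 6) = 28530983404.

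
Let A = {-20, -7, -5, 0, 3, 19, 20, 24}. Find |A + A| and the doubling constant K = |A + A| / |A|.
K = |A + A| / |A| = 34/8 = 17/4

Enumerate A + A = {a + b : a, b ∈ A}. With |A| = 8, there are |A|^2 = 64 ordered sum pairs; collecting distinct values, A + A = {-40, -27, -25, -20, -17, -14, -12, -10, -7, -5, -4, -2, -1, 0, 3, 4, 6, 12, 13, 14, 15, 17, 19, 20, 22, 23, 24, 27, 38, 39, 40, 43, 44, 48}, so |A + A| = 34. Thus K = 34/8 = 17/4. For comparison, the minimum possible |A + A| over all 8-element sets is 2·8 − 1 = 15 (so min K = 15/8), attained only by arithmetic progressions.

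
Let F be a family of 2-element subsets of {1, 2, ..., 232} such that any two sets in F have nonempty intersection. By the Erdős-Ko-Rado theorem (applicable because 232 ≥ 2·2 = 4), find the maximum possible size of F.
max |F| = C(231, 1) = 231

Erdős-Ko-Rado (1961): when n ≥ 2k, max |F| = C(n−1, k−1). The bound is attained by the star {A : i ∈ A} for any fixed i ∈ [n]. Here C(232−1, 2−1) = C(231, 1) = 231.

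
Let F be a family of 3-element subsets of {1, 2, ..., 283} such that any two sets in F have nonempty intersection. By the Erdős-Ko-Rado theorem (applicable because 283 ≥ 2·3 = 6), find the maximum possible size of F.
max |F| = C(282, 2) = 39621

Erdős-Ko-Rado (1961): when n ≥ 2k, max |F| = C(n−1, k−1). The bound is attained by the star {A : i ∈ A} for any fixed i ∈ [n]. Here C(283−1, 3−1) = C(282, 2) = 39621.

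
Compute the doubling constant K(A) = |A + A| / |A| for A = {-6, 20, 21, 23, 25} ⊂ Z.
K = |A + A| / |A| = 14/5

Enumerate A + A = {a + b : a, b ∈ A}. With |A| = 5, there are |A|^2 = 25 ordered sum pairs; collecting distinct values, A + A = {-12, 14, 15, 17, 19, 40, 41, 42, 43, 44, 45, 46, 48, 50}, so |A + A| = 14. Thus K = 14/5. For comparison, the minimum possible |A + A| over all 5-element sets is 2·5 − 1 = 9 (so min K = 9/5), attained only by arithmetic progressions.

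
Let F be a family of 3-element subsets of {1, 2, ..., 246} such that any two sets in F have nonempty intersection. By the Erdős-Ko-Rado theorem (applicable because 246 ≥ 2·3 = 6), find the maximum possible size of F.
max |F| = C(245, 2) = 29890

The Erdős-Ko-Rado theorem states: for n ≥ 2k, an intersecting family of k-subsets of an n-element set has size at most C(n − 1, k − 1), with equality for 'star' families {A ⊆ [n] : |A| = k, i ∈ A} (fix an element i). For n = 246, k = 3: C(245, 2) = 29890.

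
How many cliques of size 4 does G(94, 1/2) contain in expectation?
E[# K_4] = C(94, 4) · (1/2)^C(4, 2) = 3049501 / 2^6 = 47648.453125

For each 4-subset S of vertices (there are C(94, 4) = 3049501 such S), let X_S = 1 if S induces a K_4 (all C(4, 2) = 6 edges present). Then P(X_S = 1) = (1/2)^6 = 1/64. By linearity of expectation, E[# K_4] = C(94, 4) · (1/2)^6 = 3049501 / 64 = 47648.453125.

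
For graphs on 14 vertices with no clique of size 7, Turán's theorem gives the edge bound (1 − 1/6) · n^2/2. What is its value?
Turán density bound = (5/6) · 14^2/2 = 245/3 ≈ 81.6667

Turán's theorem: ex(n, K_{r+1}) is achieved by the complete r-partite Turán graph T(n, r) with parts as balanced as possible, and is at most (1 − 1/r) · n^2/2. For r = 6, n = 14: the density bound is (5/6) · 196/2 = 245/3 ≈ 81.6667. The integer-valued extremum is e(T(14, 6)) = 81, which is strictly less than the density bound 245/3 since 6 ∤ 14 (the parts of T(14, 6) cannot all be equal).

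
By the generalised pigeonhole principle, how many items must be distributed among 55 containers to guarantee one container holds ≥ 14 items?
n = (14 − 1)·55 + 1 = 716

By the generalised pigeonhole principle, to guarantee some box contains ≥ r objects we need more than (r − 1) · k objects total. Threshold: n = (r − 1) · k + 1. With r = 14 and k = 55: n = 13 · 55 + 1 = 715 + 1 = 716. For n = 715 = 13 · 55, we can put exactly 13 objects in every box, avoiding 14 in any single one — so 716 is tight.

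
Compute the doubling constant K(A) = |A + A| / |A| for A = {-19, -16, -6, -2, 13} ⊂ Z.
K = |A + A| / |A| = 15/5 = 3

Enumerate A + A = {a + b : a, b ∈ A}. With |A| = 5, there are |A|^2 = 25 ordered sum pairs; collecting distinct values, A + A = {-38, -35, -32, -25, -22, -21, -18, -12, -8, -6, -4, -3, 7, 11, 26}, so |A + A| = 15. Thus K = 15/5 = 3. For comparison, the minimum possible |A + A| over all 5-element sets is 2·5 − 1 = 9 (so min K = 9/5), attained only by arithmetic progressions.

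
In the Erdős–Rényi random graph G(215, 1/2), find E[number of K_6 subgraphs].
E[# K_6] = C(215, 6) · (1/2)^C(6, 2) = 127860662755 / 2^15 ≈ 3901997.764740

For each 6-subset S of vertices (there are C(215, 6) = 127860662755 such S), let X_S = 1 if S induces a K_6 (all C(6, 2) = 15 edges present). Then P(X_S = 1) = (1/2)^15 = 1/32768. By linearity of expectation, E[# K_6] = C(215, 6) · (1/2)^15 = 127860662755 / 32768 ≈ 3901997.764740.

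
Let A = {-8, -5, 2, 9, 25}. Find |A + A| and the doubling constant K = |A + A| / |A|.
K = |A + A| / |A| = 14/5

Enumerate A + A = {a + b : a, b ∈ A}. With |A| = 5, there are |A|^2 = 25 ordered sum pairs; collecting distinct values, A + A = {-16, -13, -10, -6, -3, 1, 4, 11, 17, 18, 20, 27, 34, 50}, so |A + A| = 14. Thus K = 14/5. For comparison, the minimum possible |A + A| over all 5-element sets is 2·5 − 1 = 9 (so min K = 9/5), attained only by arithmetic progressions.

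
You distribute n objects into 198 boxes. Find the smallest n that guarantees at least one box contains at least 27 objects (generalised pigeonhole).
n = (27 − 1)·198 + 1 = 5149

By the generalised pigeonhole principle, to guarantee some box contains ≥ r objects we need more than (r − 1) · k objects total. Threshold: n = (r − 1) · k + 1. With r = 27 and k = 198: n = 26 · 198 + 1 = 5148 + 1 = 5149. For n = 5148 = 26 · 198, we can put exactly 26 objects in every box, avoiding 27 in any single one — so 5149 is tight.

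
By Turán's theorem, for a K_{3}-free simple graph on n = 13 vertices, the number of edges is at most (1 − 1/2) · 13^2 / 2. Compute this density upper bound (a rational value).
Turán density bound = (1/2) · 13^2/2 = 169/4 ≈ 42.25

Turán's theorem: ex(n, K_{r+1}) is achieved by the complete r-partite Turán graph T(n, r) with parts as balanced as possible, and is at most (1 − 1/r) · n^2/2. For r = 2, n = 13: the density bound is (1/2) · 169/2 = 169/4 ≈ 42.25. The integer-valued extremum is e(T(13, 2)) = 42, which is strictly less than the density bound 169/4 since 2 ∤ 13 (the parts of T(13, 2) cannot all be equal).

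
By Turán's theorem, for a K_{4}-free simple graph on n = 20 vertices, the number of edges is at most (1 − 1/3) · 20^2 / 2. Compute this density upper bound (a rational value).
Turán density bound = (2/3) · 20^2/2 = 400/3 ≈ 133.3333

Turán's theorem: ex(n, K_{r+1}) is achieved by the complete r-partite Turán graph T(n, r) with parts as balanced as possible, and is at most (1 − 1/r) · n^2/2. For r = 3, n = 20: the density bound is (2/3) · 400/2 = 400/3 ≈ 133.3333. The integer-valued extremum is e(T(20, 3)) = 133, which is strictly less than the density bound 400/3 since 3 ∤ 20 (the parts of T(20, 3) cannot all be equal).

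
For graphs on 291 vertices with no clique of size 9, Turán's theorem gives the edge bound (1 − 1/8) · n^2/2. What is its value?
Turán density bound = (7/8) · 291^2/2 = 592767/16 ≈ 37047.9375

Turán's theorem: ex(n, K_{r+1}) is achieved by the complete r-partite Turán graph T(n, r) with parts as balanced as possible, and is at most (1 − 1/r) · n^2/2. For r = 8, n = 291: the density bound is (7/8) · 84681/2 = 592767/16 ≈ 37047.9375. The integer-valued extremum is e(T(291, 8)) = 37047, which is strictly less than the density bound 592767/16 since 8 ∤ 291 (the parts of T(291, 8) cannot all be equal).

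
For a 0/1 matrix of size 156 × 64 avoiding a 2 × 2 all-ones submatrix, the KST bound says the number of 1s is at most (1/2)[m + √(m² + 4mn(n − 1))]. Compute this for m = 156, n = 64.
z(156, 64; 2, 2) ≤ (1/2)[156 + √(156² + 4·156·64·63)] = (1/2)[156 + √2540304] = 874.9166

Kővári–Sós–Turán: let r_1, ..., r_156 be the row sums and z = Σ r_i the total number of 1s. Each pair of columns can share at most one row with both entries 1 (else a 2×2 all-ones block appears), so Σ_i C(r_i, 2) ≤ C(64, 2) = 2016. By convexity Σ_i C(r_i, 2) ≥ 156·C(z/156, 2) = z(z − 156)/(2·156), giving z² − 156z − 156·64·63 ≤ 0 and hence z ≤ (1/2)[156 + √(24336 + 4·628992)] = (1/2)[156 + √2540304] ≈ (1/2)(156 + 1593.8331) = 874.9166.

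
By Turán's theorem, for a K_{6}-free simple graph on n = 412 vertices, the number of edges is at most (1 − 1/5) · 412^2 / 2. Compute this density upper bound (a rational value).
Turán density bound = (4/5) · 412^2/2 = 339488/5 ≈ 67897.6

Turán's theorem: ex(n, K_{r+1}) is achieved by the complete r-partite Turán graph T(n, r) with parts as balanced as possible, and is at most (1 − 1/r) · n^2/2. For r = 5, n = 412: the density bound is (4/5) · 169744/2 = 339488/5 ≈ 67897.6. The integer-valued extremum is e(T(412, 5)) = 67897, which is strictly less than the density bound 339488/5 since 5 ∤ 412 (the parts of T(412, 5) cannot all be equal).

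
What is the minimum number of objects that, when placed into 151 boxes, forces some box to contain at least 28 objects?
n = (28 − 1)·151 + 1 = 4078

By the generalised pigeonhole principle, to guarantee some box contains ≥ r objects we need more than (r − 1) · k objects total. Threshold: n = (r − 1) · k + 1. With r = 28 and k = 151: n = 27 · 151 + 1 = 4077 + 1 = 4078. For n = 4077 = 27 · 151, we can put exactly 27 objects in every box, avoiding 28 in any single one — so 4078 is tight.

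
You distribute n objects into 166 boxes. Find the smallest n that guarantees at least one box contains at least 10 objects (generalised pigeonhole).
n = (10 − 1)·166 + 1 = 1495

By the generalised pigeonhole principle, to guarantee some box contains ≥ r objects we need more than (r − 1) · k objects total. Threshold: n = (r − 1) · k + 1. With r = 10 and k = 166: n = 9 · 166 + 1 = 1494 + 1 = 1495. For n = 1494 = 9 · 166, we can put exactly 9 objects in every box, avoiding 10 in any single one — so 1495 is tight.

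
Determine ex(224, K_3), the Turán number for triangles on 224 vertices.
ex(224, K_3) = ⌊224^2/4⌋ = 12544

Mantel (1907): a triangle-free graph on n vertices has at most ⌊n^2/4⌋ edges, with equality for the complete bipartite graph K_{⌊n/2⌋, ⌈n/2⌉}. For n = 224: ⌊224^2/4⌋ = ⌊50176/4⌋ = 12544. The extremal graph is K_{112, 112}, which has 112·112 = 12544 edges.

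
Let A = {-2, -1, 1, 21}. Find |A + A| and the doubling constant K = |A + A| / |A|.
K = |A + A| / |A| = 10/4 = 5/2

Enumerate A + A = {a + b : a, b ∈ A}. With |A| = 4, there are |A|^2 = 16 ordered sum pairs; collecting distinct values, A + A = {-4, -3, -2, -1, 0, 2, 19, 20, 22, 42}, so |A + A| = 10. Thus K = 10/4 = 5/2. For comparison, the minimum possible |A + A| over all 4-element sets is 2·4 − 1 = 7 (so min K = 7/4), attained only by arithmetic progressions.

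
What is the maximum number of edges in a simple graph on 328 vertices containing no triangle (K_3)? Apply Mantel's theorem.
ex(328, K_3) = ⌊328^2/4⌋ = 26896

Mantel (1907): a triangle-free graph on n vertices has at most ⌊n^2/4⌋ edges, with equality for the complete bipartite graph K_{⌊n/2⌋, ⌈n/2⌉}. For n = 328: ⌊328^2/4⌋ = ⌊107584/4⌋ = 26896. The extremal graph is K_{164, 164}, which has 164·164 = 26896 edges.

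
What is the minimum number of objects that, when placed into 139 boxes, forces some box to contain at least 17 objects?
n = (17 − 1)·139 + 1 = 2225

By the generalised pigeonhole principle, to guarantee some box contains ≥ r objects we need more than (r − 1) · k objects total. Threshold: n = (r − 1) · k + 1. With r = 17 and k = 139: n = 16 · 139 + 1 = 2224 + 1 = 2225. For n = 2224 = 16 · 139, we can put exactly 16 objects in every box, avoiding 17 in any single one — so 2225 is tight.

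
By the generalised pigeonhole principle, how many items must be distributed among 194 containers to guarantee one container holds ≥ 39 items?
n = (39 − 1)·194 + 1 = 7373

By the generalised pigeonhole principle, to guarantee some box contains ≥ r objects we need more than (r − 1) · k objects total. Threshold: n = (r − 1) · k + 1. With r = 39 and k = 194: n = 38 · 194 + 1 = 7372 + 1 = 7373. For n = 7372 = 38 · 194, we can put exactly 38 objects in every box, avoiding 39 in any single one — so 7373 is tight.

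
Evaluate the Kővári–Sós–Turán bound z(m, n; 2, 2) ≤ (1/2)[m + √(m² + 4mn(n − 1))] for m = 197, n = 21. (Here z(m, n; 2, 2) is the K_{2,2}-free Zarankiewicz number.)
z(197, 21; 2, 2) ≤ (1/2)[197 + √(197² + 4·197·21·20)] = (1/2)[197 + √369769] = 402.5432

Kővári–Sós–Turán: let r_1, ..., r_197 be the row sums and z = Σ r_i the total number of 1s. Each pair of columns can share at most one row with both entries 1 (else a 2×2 all-ones block appears), so Σ_i C(r_i, 2) ≤ C(21, 2) = 210. By convexity Σ_i C(r_i, 2) ≥ 197·C(z/197, 2) = z(z − 197)/(2·197), giving z² − 197z − 197·21·20 ≤ 0 and hence z ≤ (1/2)[197 + √(38809 + 4·82740)] = (1/2)[197 + √369769] ≈ (1/2)(197 + 608.0863) = 402.5432.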